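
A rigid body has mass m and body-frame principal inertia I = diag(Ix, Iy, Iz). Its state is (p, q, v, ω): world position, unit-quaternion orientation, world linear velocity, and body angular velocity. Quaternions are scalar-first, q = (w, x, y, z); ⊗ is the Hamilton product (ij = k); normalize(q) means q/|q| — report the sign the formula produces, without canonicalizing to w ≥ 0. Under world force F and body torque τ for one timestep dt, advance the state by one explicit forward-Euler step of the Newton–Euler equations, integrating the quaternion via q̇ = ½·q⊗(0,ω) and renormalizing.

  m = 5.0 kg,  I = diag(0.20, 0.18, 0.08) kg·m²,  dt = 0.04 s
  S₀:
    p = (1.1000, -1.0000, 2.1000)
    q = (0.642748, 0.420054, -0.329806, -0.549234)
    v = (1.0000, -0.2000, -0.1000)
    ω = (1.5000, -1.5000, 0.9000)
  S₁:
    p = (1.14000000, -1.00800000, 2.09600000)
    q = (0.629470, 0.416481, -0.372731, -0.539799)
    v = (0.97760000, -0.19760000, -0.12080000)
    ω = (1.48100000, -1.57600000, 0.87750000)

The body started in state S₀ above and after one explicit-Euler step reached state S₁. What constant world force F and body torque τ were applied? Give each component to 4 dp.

ω₁ − ω₀ = (-0.01900000, -0.07600000, -0.02250000)
I·α + gyro = (0.0400, -0.1800, 0.0000)
velocity change Δv = (-0.02240000, 0.00240000, -0.02080000)
F = m·Δv/dt = (-2.8000, 0.3000, -2.6000)

F = (-2.8000, 0.3000, -2.6000)
τ = (0.0400, -0.1800, 0.0000)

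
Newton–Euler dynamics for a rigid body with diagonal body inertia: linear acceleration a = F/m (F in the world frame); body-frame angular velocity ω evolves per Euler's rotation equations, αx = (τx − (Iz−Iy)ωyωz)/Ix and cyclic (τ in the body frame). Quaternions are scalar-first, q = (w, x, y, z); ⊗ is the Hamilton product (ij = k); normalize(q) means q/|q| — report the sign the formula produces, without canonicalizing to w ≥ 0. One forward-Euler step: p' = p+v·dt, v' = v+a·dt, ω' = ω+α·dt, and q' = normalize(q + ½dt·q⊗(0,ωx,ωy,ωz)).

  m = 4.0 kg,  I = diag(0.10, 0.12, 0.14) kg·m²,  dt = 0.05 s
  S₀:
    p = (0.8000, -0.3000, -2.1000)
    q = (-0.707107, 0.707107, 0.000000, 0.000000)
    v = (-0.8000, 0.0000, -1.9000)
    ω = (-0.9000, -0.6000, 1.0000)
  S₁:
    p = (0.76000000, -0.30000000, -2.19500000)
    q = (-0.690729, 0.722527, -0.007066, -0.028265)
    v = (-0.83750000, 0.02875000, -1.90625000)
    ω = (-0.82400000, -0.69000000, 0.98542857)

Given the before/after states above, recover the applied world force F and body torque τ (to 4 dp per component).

Δω = ω₁−ω₀ = (0.07600000, -0.09000000, -0.01457143)
precession coupling = (-0.0120, 0.0360, 0.0108)
τ = I·(Δω/dt) + ω₀×(Iω₀) = (0.1400, -0.1800, -0.0300)
v₁ − v₀ = (-0.03750000, 0.02875000, -0.00625000)
applied force F = (-3.0000, 2.3000, -0.5000)

F = (-3.0000, 2.3000, -0.5000)
τ = (0.1400, -0.1800, -0.0300)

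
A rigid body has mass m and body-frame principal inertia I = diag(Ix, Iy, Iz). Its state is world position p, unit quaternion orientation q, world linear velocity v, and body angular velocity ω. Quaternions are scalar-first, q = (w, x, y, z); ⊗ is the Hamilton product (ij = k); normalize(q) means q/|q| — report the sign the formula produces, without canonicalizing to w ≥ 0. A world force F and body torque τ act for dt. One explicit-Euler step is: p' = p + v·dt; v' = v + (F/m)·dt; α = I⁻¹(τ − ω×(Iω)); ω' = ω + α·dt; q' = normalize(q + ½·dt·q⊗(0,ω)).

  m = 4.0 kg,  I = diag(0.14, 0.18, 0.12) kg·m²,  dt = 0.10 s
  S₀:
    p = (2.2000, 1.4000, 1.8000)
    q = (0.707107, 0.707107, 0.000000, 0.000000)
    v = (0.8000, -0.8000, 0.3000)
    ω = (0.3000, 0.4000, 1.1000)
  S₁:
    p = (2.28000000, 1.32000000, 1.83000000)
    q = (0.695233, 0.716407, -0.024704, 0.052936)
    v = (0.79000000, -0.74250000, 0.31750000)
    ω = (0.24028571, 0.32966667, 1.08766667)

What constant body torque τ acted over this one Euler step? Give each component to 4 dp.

rate change Δω = (-0.05971429, -0.07033333, -0.01233333)
I·α + gyro = (-0.1100, -0.1200, -0.0100)

τ = (-0.1100, -0.1200, -0.0100)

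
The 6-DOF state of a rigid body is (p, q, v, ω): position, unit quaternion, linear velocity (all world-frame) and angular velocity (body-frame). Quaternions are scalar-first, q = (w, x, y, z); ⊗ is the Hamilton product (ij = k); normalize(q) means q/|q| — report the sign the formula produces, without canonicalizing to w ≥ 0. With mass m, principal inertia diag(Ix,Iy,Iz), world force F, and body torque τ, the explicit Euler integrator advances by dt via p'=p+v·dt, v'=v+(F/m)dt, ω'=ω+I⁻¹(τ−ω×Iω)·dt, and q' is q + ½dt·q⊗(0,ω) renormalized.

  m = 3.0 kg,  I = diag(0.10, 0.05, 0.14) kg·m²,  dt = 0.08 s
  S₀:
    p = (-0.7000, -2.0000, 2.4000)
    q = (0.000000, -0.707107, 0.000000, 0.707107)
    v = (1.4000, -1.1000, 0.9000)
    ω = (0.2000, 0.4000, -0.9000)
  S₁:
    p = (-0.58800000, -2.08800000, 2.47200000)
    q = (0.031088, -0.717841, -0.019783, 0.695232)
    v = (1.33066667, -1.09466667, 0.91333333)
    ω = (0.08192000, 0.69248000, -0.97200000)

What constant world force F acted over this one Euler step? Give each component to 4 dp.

F = (-2.6000, 0.2000, 0.5000)

v₁ − v₀ = (-0.06933333, 0.00533333, 0.01333333)
F = m·Δv/dt = (-2.6000, 0.2000, 0.5000)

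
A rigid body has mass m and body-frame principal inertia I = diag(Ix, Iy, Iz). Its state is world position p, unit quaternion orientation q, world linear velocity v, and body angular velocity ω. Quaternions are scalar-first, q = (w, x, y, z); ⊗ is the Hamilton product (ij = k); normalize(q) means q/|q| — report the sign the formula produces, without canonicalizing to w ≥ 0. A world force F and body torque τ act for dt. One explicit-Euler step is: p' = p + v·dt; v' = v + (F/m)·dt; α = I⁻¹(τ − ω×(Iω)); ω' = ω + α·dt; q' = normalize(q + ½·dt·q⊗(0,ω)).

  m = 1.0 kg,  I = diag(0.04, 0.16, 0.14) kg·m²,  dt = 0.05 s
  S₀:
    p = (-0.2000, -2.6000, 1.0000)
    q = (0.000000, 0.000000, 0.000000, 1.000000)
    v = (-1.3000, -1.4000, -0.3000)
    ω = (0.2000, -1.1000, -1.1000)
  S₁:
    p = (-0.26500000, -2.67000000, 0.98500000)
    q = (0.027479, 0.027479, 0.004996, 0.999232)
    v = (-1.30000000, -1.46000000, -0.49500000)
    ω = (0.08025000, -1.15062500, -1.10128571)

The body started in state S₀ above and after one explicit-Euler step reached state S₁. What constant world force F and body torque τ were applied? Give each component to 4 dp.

v₁ − v₀ = (0.00000000, -0.06000000, -0.19500000)
F = m·Δv/dt = (0.0000, -1.2000, -3.9000)
rate change Δω = (-0.11975000, -0.05062500, -0.00128571)
precession coupling = (-0.0242, 0.0220, -0.0264)
applied torque τ = (-0.1200, -0.1400, -0.0300)

F = (0.0000, -1.2000, -3.9000)
τ = (-0.1200, -0.1400, -0.0300)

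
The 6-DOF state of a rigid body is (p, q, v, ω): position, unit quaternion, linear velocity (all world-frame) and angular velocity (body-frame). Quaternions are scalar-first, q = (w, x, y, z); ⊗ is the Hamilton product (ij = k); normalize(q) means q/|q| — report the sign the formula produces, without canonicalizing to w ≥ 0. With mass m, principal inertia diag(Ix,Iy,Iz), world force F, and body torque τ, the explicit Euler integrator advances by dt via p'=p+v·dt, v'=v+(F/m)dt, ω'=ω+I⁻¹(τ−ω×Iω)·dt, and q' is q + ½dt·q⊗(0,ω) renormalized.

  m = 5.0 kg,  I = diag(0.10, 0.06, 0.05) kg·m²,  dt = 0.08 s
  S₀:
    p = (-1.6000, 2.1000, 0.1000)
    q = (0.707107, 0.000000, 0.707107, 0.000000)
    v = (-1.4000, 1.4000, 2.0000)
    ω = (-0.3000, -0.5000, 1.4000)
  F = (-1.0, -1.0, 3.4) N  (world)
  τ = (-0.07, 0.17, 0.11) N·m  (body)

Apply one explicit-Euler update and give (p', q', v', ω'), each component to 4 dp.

angular accel α = (-0.7700, 3.1833, 2.3200)
ω' = ω + α·dt = (-0.3616, -0.2453, 1.5856)
Hamilton product q⊗(0,ω) = (0.3535535, 0.7778177, -0.3535535, 1.2020819)
updated quaternion q' = (0.7199, 0.0311, 0.6917, 0.0480)
p + v·dt = (-1.7120, 2.2120, 0.2600)
v' = v + a·dt = (-1.4160, 1.3840, 2.0544)

p' = (-1.7120, 2.2120, 0.2600)
q' = (0.7199, 0.0311, 0.6917, 0.0480)
v' = (-1.4160, 1.3840, 2.0544)
ω' = (-0.3616, -0.2453, 1.5856)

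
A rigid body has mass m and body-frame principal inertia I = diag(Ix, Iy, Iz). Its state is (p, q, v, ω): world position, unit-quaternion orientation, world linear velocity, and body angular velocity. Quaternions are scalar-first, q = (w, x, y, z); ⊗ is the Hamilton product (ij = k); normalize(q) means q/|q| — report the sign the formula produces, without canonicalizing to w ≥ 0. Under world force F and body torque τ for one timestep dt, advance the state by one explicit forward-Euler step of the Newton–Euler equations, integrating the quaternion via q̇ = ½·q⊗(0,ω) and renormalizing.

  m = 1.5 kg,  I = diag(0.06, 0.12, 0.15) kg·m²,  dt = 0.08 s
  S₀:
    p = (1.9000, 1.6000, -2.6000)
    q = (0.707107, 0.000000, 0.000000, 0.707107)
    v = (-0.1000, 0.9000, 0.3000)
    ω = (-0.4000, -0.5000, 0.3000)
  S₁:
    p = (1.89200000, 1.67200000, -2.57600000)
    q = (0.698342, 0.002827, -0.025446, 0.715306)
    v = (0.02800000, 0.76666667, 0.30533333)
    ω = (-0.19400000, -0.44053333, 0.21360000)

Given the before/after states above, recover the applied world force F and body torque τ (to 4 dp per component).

F = (2.4000, -2.5000, 0.1000)
τ = (0.1500, 0.1000, -0.1500)

ω₁ − ω₀ = (0.20600000, 0.05946667, -0.08640000)
gyro term ω₀×Iω₀ = (-0.0045, 0.0108, 0.0120)
τ = I·(Δω/dt) + ω₀×(Iω₀) = (0.1500, 0.1000, -0.1500)
Δv = v₁−v₀ = (0.12800000, -0.13333333, 0.00533333)
applied force F = (2.4000, -2.5000, 0.1000)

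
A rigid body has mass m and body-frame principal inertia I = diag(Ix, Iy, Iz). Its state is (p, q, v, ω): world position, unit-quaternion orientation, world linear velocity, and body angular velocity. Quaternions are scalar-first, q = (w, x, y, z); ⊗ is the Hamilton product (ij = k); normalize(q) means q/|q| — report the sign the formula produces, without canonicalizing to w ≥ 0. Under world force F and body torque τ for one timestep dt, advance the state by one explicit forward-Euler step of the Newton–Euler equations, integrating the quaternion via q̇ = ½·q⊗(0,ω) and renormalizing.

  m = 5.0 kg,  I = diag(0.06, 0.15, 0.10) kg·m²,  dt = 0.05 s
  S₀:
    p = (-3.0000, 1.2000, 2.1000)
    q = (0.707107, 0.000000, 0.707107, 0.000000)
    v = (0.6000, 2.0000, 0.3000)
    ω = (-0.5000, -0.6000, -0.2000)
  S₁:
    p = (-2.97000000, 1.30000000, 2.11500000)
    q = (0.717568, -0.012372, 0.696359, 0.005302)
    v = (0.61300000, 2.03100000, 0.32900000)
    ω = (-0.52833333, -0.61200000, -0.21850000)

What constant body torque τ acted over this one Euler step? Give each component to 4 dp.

rate change Δω = (-0.02833333, -0.01200000, -0.01850000)
gyro term ω₀×Iω₀ = (-0.0060, -0.0040, 0.0270)
I·α + gyro = (-0.0400, -0.0400, -0.0100)

τ = (-0.0400, -0.0400, -0.0100)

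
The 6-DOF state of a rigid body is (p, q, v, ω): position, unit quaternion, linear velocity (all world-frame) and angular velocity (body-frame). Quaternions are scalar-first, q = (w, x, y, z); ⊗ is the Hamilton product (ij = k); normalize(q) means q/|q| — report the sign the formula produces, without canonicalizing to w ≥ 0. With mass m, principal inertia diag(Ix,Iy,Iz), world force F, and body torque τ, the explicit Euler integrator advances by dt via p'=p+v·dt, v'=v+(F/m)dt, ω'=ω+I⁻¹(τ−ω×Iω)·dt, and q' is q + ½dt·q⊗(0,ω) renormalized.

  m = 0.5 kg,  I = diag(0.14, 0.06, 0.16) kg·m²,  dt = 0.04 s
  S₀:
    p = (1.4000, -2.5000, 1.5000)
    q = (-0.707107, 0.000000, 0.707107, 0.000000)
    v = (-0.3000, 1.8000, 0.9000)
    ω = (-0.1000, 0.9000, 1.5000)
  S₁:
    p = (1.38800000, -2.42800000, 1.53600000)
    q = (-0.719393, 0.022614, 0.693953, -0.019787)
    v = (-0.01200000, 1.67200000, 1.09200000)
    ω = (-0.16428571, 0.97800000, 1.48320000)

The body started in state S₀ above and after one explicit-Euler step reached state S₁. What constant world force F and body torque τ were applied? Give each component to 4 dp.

F = (3.6000, -1.6000, 2.4000)
τ = (-0.0900, 0.1200, -0.0600)

velocity change Δv = (0.28800000, -0.12800000, 0.19200000)
m·(v₁−v₀)/dt = (3.6000, -1.6000, 2.4000)
rate change Δω = (-0.06428571, 0.07800000, -0.01680000)
gyro term ω₀×Iω₀ = (0.1350, 0.0030, 0.0072)
applied torque τ = (-0.0900, 0.1200, -0.0600)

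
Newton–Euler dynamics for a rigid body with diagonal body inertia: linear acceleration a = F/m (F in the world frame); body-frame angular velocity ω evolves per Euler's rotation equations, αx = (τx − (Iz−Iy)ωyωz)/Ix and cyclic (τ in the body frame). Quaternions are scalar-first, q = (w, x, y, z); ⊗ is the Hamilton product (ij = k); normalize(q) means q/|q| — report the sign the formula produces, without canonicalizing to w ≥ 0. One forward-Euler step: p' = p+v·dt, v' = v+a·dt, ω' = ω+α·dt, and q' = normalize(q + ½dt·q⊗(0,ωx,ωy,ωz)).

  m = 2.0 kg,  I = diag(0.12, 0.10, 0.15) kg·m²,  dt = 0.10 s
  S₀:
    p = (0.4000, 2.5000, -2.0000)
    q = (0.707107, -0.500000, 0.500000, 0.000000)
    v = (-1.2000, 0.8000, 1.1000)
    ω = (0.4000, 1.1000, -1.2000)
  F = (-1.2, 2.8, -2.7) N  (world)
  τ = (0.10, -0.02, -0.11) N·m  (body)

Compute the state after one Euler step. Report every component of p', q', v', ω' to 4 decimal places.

p' = (0.2800, 2.5800, -1.8900)
q' = (0.6872, -0.5141, 0.5071, -0.0796)
v' = (-1.2600, 0.9400, 0.9650)
ω' = (0.5383, 1.0656, -1.2675)

angular accel α = (1.3833, -0.3440, -0.6747)
new body rate ω' = (0.5383, 1.0656, -1.2675)
Hamilton product q⊗(0,ω) = (-0.3500000, -0.3171572, 0.1778177, -1.5985284)
q + ½dt·q⊗(0,ω), renormalized = (0.6872, -0.5141, 0.5071, -0.0796)
a = (-0.6000, 1.4000, -1.3500)
new position p' = (0.2800, 2.5800, -1.8900)
v + (F/m)dt = (-1.2600, 0.9400, 0.9650)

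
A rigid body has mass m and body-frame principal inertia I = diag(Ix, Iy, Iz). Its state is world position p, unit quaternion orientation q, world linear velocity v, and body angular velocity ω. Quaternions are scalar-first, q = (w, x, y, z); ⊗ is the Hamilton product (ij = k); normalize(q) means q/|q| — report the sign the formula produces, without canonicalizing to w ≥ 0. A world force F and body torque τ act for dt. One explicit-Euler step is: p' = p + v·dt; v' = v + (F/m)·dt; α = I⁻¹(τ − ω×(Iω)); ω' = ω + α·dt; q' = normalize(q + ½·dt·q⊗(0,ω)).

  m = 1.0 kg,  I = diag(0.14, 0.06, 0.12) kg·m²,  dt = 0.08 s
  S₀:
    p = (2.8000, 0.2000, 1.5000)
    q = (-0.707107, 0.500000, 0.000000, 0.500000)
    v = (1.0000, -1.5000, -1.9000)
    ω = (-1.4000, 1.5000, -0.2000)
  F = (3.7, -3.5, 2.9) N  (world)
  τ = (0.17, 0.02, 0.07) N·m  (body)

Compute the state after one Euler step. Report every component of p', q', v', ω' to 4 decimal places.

(τ − ω×Iω)/I = (1.3429, 0.2400, -0.8167)
new body rate ω' = (-1.2926, 1.5192, -0.2653)
Hamilton product q⊗(0,ω) = (0.8000000, 0.2399498, -1.6606605, 0.8914214)
q + ½dt·q⊗(0,ω), renormalized = (-0.6728, 0.5079, -0.0662, 0.5338)
a = F/m = (3.7000, -3.5000, 2.9000)
p' = p + v·dt = (2.8800, 0.0800, 1.3480)
v' = v + a·dt = (1.2960, -1.7800, -1.6680)

p' = (2.8800, 0.0800, 1.3480)
q' = (-0.6728, 0.5079, -0.0662, 0.5338)
v' = (1.2960, -1.7800, -1.6680)
ω' = (-1.2926, 1.5192, -0.2653)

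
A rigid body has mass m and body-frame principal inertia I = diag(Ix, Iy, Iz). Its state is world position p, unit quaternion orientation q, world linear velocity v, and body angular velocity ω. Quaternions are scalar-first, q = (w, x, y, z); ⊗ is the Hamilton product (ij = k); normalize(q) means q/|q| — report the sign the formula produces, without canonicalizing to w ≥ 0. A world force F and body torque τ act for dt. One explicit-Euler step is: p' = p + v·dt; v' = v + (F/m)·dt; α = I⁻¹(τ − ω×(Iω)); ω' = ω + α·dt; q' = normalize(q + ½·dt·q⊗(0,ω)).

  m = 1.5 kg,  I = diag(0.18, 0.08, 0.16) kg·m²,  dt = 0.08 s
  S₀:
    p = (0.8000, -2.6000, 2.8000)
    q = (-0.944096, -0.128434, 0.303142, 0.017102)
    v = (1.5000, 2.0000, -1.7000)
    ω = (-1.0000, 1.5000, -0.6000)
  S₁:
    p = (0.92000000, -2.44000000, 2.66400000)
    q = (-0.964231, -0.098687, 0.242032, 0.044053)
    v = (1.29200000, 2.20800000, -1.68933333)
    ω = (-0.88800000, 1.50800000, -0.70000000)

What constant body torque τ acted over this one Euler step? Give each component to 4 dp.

τ = (0.1800, 0.0200, -0.0500)

ω₁ − ω₀ = (0.11200000, 0.00800000, -0.10000000)
precession coupling = (-0.0720, 0.0120, 0.1500)
applied torque τ = (0.1800, 0.0200, -0.0500)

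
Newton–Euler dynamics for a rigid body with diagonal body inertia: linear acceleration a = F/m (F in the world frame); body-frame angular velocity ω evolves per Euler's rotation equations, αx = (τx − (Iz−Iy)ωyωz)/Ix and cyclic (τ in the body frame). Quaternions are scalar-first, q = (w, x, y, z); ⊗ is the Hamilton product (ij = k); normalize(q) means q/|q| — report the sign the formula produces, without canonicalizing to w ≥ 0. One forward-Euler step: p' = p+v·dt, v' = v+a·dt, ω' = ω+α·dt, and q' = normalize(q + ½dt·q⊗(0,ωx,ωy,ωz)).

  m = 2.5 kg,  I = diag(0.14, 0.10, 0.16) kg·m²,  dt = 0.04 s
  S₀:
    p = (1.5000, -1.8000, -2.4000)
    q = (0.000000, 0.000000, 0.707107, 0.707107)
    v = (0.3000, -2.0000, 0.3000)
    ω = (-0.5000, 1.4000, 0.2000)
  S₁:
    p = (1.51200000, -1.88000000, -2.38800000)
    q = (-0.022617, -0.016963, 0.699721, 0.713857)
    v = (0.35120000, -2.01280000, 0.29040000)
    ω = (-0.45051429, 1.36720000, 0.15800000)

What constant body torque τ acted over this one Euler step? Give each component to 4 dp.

τ = (0.1900, -0.0800, -0.1400)

ω₁ − ω₀ = (0.04948571, -0.03280000, -0.04200000)
applied torque τ = (0.1900, -0.0800, -0.1400)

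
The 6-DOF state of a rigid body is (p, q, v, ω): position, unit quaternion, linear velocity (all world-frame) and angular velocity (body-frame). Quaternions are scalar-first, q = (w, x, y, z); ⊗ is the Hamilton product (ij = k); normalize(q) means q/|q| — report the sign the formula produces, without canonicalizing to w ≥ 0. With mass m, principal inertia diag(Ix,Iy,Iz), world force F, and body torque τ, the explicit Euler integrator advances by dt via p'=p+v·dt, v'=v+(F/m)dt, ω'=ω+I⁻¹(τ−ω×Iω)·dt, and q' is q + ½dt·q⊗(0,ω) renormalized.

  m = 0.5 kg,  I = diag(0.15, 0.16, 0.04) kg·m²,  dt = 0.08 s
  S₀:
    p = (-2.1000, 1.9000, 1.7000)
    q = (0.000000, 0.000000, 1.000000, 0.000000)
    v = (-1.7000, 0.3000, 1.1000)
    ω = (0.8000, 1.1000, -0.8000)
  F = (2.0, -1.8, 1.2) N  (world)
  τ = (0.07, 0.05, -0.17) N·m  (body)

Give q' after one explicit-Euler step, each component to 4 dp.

q⊗(0,ω) = (-1.1000000, -0.8000000, 0.0000000, -0.8000000)
q' = normalize(q + ½dt·q⊗(0,ω)) = (-0.0439, -0.0319, 0.9980, -0.0319)

q' = (-0.0439, -0.0319, 0.9980, -0.0319)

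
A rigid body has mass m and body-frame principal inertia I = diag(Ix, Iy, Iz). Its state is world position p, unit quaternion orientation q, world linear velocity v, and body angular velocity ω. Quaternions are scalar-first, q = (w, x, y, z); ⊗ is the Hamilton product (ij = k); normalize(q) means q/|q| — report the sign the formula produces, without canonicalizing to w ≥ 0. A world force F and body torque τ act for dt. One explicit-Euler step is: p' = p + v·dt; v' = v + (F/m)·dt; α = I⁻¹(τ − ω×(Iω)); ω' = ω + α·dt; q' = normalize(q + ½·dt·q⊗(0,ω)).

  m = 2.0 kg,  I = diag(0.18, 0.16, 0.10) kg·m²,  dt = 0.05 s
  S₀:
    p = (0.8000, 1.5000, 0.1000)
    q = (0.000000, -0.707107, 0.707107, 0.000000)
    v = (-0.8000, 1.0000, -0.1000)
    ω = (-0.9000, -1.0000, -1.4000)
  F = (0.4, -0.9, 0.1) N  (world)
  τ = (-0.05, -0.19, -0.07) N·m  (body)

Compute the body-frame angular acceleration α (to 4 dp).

α = (0.1889, -1.8175, -0.5200)

gyro term ω×Iω = (-0.0840, 0.1008, -0.0180)
α = I⁻¹(τ − ω×Iω) = (0.1889, -1.8175, -0.5200)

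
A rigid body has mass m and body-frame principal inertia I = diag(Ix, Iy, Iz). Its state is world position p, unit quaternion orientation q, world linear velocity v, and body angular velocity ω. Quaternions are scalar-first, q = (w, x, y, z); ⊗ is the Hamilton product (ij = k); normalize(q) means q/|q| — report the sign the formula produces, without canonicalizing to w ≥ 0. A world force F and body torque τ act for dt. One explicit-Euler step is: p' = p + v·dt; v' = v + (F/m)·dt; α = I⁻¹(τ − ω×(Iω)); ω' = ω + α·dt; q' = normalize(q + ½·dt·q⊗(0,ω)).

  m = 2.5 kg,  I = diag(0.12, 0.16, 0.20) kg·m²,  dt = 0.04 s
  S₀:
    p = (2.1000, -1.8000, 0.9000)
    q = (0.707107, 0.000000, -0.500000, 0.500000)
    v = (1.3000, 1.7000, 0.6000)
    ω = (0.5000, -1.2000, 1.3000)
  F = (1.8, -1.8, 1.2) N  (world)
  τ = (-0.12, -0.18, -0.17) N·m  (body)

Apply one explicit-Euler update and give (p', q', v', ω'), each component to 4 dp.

a = F/m = (0.7200, -0.7200, 0.4800)
new position p' = (2.1520, -1.7320, 0.9240)
v' = v + a·dt = (1.3288, 1.6712, 0.6192)
(τ − ω×Iω)/I = (-0.4800, -0.8000, -0.7300)
ω + α·dt = (0.4808, -1.2320, 1.2708)
2q̇ = q⊗(0,ω) = (-1.2500000, 0.3035535, -0.5985284, 1.1692391)
q' = normalize(q + ½dt·q⊗(0,ω)) = (0.6816, 0.0061, -0.5116, 0.5230)

p' = (2.1520, -1.7320, 0.9240)
q' = (0.6816, 0.0061, -0.5116, 0.5230)
v' = (1.3288, 1.6712, 0.6192)
ω' = (0.4808, -1.2320, 1.2708)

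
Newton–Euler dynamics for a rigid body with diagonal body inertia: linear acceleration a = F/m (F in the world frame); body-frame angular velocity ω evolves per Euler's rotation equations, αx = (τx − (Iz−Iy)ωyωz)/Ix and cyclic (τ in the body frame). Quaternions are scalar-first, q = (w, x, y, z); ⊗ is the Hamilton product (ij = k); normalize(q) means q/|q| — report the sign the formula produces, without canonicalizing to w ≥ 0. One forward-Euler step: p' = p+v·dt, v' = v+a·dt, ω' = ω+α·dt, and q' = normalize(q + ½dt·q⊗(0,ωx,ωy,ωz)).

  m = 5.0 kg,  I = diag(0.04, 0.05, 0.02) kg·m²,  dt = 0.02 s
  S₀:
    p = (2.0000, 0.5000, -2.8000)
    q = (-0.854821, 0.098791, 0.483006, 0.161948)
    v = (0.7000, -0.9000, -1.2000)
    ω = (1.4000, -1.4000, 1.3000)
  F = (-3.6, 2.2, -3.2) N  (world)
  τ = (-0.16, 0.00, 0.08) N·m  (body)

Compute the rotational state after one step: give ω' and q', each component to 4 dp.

angular accel α = (-5.3650, -0.7280, 4.9800)
ω + α·dt = (1.2927, -1.4146, 1.3996)
2q̇ = q⊗(0,ω) = (0.3273686, -0.3421144, 1.2950483, -1.9257831)
updated quaternion q' = (-0.8513, 0.0953, 0.4958, 0.1427)

ω' = (1.2927, -1.4146, 1.3996)
q' = (-0.8513, 0.0953, 0.4958, 0.1427)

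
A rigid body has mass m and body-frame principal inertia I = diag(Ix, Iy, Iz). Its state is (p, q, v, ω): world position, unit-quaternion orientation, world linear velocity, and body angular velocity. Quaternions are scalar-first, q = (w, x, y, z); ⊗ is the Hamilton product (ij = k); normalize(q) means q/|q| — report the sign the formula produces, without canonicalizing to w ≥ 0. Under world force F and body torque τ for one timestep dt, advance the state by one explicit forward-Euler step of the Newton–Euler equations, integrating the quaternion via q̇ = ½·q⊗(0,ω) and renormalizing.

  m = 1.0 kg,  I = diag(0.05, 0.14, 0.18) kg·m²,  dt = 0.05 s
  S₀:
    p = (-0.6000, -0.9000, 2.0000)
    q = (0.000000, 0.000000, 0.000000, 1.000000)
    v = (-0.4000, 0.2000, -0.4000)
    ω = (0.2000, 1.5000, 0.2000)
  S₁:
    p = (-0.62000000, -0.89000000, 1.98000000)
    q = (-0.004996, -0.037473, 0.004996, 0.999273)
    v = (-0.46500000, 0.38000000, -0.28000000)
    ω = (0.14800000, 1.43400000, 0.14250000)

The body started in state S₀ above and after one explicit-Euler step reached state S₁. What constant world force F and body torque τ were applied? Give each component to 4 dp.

F = (-1.3000, 3.6000, 2.4000)
τ = (-0.0400, -0.1900, -0.1800)

Δv = v₁−v₀ = (-0.06500000, 0.18000000, 0.12000000)
m·(v₁−v₀)/dt = (-1.3000, 3.6000, 2.4000)
Δω = ω₁−ω₀ = (-0.05200000, -0.06600000, -0.05750000)
applied torque τ = (-0.0400, -0.1900, -0.1800)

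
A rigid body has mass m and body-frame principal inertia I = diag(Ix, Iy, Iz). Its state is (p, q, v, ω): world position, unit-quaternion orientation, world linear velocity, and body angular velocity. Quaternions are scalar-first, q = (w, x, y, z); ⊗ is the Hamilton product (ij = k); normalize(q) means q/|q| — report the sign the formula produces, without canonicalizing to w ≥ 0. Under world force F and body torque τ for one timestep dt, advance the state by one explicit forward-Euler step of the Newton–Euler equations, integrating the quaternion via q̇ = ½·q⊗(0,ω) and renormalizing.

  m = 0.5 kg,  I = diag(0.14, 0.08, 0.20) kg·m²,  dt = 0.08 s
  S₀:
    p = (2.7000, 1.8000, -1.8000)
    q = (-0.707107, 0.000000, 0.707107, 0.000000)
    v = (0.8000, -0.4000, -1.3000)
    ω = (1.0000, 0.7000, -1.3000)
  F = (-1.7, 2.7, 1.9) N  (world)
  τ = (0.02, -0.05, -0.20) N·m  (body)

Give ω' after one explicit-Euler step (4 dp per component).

gyro term ω×Iω = (-0.1092, 0.0780, -0.0420)
angular accel α = (0.9229, -1.6000, -0.7900)
new body rate ω' = (1.0738, 0.5720, -1.3632)

ω' = (1.0738, 0.5720, -1.3632)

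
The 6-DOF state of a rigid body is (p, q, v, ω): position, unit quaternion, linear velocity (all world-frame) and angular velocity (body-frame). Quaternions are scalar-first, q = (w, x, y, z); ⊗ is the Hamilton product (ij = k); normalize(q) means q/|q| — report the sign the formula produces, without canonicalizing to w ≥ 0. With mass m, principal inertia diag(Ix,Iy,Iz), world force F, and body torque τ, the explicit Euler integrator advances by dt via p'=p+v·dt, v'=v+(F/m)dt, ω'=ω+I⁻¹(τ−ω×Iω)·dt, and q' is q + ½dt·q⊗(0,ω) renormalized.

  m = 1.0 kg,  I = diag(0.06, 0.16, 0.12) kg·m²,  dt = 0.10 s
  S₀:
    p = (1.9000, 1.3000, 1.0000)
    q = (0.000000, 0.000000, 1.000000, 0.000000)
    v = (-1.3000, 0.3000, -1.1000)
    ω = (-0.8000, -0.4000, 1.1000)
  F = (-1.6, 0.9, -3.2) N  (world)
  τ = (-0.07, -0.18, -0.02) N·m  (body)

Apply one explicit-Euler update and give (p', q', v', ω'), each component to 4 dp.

p' = (1.7700, 1.3300, 0.8900)
q' = (0.0199, 0.0549, 0.9975, 0.0399)
v' = (-1.4600, 0.3900, -1.4200)
ω' = (-0.9460, -0.5455, 1.0567)

α = I⁻¹(τ − ω×Iω) = (-1.4600, -1.4550, -0.4333)
ω' = ω + α·dt = (-0.9460, -0.5455, 1.0567)
2q̇ = q⊗(0,ω) = (0.4000000, 1.1000000, 0.0000000, 0.8000000)
q + ½dt·q⊗(0,ω), renormalized = (0.0199, 0.0549, 0.9975, 0.0399)
linear accel F/m = (-1.6000, 0.9000, -3.2000)
p' = p + v·dt = (1.7700, 1.3300, 0.8900)
new velocity v' = (-1.4600, 0.3900, -1.4200)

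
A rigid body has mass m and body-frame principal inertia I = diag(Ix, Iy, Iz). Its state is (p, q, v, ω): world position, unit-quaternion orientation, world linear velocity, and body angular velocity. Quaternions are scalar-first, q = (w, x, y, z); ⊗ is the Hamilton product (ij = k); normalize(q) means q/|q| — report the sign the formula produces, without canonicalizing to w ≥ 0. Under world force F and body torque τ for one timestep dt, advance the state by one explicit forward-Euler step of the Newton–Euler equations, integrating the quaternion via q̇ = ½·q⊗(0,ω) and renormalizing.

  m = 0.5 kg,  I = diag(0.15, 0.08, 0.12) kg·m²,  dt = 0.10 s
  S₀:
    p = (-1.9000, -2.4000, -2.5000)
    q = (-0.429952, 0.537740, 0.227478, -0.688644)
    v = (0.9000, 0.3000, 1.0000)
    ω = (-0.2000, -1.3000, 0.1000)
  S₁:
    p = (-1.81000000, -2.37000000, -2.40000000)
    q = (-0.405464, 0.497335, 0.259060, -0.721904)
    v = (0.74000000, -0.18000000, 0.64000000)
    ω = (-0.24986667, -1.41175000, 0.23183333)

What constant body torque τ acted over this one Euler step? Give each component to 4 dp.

Δω = ω₁−ω₀ = (-0.04986667, -0.11175000, 0.13183333)
ω₀×(Iω₀) = (-0.0052, -0.0006, -0.0182)
τ = I·(Δω/dt) + ω₀×(Iω₀) = (-0.0800, -0.0900, 0.1400)

τ = (-0.0800, -0.0900, 0.1400)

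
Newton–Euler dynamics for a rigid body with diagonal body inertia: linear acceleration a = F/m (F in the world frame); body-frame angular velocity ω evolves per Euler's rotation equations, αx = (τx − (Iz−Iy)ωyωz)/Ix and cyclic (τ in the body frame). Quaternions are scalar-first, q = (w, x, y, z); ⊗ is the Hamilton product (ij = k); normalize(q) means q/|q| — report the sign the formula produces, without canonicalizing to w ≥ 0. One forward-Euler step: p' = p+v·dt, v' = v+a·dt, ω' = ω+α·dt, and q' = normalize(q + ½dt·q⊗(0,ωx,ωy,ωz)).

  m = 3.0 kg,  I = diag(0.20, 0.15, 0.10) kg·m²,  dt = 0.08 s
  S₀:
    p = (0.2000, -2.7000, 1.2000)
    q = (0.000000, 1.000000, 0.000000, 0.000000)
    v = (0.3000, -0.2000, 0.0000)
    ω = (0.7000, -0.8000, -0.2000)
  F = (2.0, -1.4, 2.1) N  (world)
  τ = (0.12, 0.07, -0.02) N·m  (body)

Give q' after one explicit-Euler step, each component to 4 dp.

q⊗(0,ω) = (-0.7000000, 0.0000000, 0.2000000, -0.8000000)
updated quaternion q' = (-0.0280, 0.9991, 0.0080, -0.0320)

q' = (-0.0280, 0.9991, 0.0080, -0.0320)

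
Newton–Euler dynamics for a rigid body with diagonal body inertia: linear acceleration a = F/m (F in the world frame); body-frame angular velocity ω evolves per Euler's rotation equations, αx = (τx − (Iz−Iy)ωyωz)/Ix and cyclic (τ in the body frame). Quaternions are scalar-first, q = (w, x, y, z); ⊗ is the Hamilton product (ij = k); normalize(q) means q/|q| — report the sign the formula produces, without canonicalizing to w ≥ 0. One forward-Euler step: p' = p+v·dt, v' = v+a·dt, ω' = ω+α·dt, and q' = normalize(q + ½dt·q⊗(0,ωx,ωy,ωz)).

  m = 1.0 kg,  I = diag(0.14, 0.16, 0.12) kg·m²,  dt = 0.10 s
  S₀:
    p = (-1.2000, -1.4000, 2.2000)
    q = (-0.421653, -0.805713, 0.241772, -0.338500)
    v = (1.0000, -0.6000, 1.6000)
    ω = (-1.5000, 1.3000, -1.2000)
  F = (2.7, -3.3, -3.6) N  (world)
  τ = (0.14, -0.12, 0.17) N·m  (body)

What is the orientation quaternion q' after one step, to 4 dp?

q' = (-0.5147, -0.7615, 0.1901, -0.3451)

Hamilton product q⊗(0,ω) = (-1.9290731, 0.7824031, -1.0072545, -0.1787853)
updated quaternion q' = (-0.5147, -0.7615, 0.1901, -0.3451)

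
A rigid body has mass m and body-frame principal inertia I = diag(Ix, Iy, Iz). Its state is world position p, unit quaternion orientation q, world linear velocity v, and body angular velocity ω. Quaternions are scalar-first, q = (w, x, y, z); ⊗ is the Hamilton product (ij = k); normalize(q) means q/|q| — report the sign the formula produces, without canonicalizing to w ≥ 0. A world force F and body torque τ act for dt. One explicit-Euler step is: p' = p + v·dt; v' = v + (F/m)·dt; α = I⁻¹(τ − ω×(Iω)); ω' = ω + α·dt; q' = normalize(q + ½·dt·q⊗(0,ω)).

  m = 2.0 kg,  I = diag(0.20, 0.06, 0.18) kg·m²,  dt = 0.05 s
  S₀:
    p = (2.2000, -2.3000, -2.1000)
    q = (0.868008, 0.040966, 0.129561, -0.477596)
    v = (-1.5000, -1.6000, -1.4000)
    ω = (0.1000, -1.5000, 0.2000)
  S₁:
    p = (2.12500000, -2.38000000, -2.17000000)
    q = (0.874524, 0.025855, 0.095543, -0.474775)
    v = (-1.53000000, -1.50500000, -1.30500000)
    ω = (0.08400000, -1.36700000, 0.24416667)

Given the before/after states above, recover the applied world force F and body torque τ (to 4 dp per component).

F = (-1.2000, 3.8000, 3.8000)
τ = (-0.1000, 0.1600, 0.1800)

v₁ − v₀ = (-0.03000000, 0.09500000, 0.09500000)
m·(v₁−v₀)/dt = (-1.2000, 3.8000, 3.8000)
ω₁ − ω₀ = (-0.01600000, 0.13300000, 0.04416667)
I·α + gyro = (-0.1000, 0.1600, 0.1800)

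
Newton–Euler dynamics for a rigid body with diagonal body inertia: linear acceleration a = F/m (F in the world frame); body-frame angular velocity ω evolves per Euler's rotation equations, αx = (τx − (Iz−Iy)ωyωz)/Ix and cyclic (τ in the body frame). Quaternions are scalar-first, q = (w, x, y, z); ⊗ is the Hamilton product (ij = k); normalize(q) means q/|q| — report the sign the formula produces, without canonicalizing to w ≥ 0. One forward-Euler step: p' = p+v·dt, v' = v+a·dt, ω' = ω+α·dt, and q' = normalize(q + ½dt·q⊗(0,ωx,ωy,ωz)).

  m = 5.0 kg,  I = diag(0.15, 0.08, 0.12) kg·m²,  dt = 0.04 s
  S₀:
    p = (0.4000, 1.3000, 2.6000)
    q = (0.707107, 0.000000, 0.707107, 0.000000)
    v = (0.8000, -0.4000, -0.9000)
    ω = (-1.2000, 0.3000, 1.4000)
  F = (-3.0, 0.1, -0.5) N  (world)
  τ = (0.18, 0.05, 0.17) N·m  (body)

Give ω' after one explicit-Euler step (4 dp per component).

ω' = (-1.1565, 0.3502, 1.4483)

gyro term ω×Iω = (0.0168, -0.0504, 0.0252)
α = I⁻¹(τ − ω×Iω) = (1.0880, 1.2550, 1.2067)
new body rate ω' = (-1.1565, 0.3502, 1.4483)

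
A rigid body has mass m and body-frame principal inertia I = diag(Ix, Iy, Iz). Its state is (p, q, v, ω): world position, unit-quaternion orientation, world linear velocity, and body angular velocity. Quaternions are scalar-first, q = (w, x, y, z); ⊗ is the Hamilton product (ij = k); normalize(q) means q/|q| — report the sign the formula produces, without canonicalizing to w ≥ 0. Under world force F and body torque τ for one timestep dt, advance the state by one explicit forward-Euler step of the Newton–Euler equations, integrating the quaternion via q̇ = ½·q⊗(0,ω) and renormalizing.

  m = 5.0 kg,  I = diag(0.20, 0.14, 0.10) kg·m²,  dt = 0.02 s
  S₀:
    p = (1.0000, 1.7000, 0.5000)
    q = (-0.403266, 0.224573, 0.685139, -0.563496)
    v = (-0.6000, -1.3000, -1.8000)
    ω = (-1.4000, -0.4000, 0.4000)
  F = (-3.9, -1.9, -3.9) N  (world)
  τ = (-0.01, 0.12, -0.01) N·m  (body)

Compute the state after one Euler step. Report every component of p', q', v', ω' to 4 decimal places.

p' = (0.9880, 1.6740, 0.4640)
q' = (-0.3951, 0.2307, 0.6937, -0.5564)
v' = (-0.6156, -1.3076, -1.8156)
ω' = (-1.4016, -0.3749, 0.4047)

new position p' = (0.9880, 1.6740, 0.4640)
v' = v + a·dt = (-0.6156, -1.3076, -1.8156)
(τ − ω×Iω)/I = (-0.0820, 1.2571, 0.2360)
new body rate ω' = (-1.4016, -0.3749, 0.4047)
q⊗(0,ω) = (0.8138562, 0.6132296, 0.8603716, 0.7080590)
q' = normalize(q + ½dt·q⊗(0,ω)) = (-0.3951, 0.2307, 0.6937, -0.5564)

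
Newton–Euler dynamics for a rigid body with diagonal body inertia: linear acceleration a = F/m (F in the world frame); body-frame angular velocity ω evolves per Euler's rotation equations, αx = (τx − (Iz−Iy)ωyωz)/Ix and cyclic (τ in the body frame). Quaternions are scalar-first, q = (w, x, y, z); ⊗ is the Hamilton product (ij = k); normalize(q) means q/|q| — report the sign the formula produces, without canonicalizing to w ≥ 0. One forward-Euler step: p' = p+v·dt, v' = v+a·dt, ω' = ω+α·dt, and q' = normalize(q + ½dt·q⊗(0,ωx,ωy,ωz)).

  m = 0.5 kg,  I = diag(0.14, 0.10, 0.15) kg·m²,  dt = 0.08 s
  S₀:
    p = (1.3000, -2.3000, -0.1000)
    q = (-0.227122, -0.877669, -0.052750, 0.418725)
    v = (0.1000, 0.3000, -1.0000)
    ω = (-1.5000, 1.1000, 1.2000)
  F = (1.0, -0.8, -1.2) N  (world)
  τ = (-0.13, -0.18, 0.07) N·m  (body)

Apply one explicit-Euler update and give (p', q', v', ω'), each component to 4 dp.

gyro term ω×Iω = (0.0660, 0.0180, 0.0660)
angular accel α = (-1.4000, -1.9800, 0.0267)
ω + α·dt = (-1.6120, 0.9416, 1.2021)
Hamilton product q⊗(0,ω) = (-1.7609485, -0.1832145, 0.1752811, -1.3171073)
updated quaternion q' = (-0.2964, -0.8815, -0.0456, 0.3646)
new position p' = (1.3080, -2.2760, -0.1800)
v' = v + a·dt = (0.2600, 0.1720, -1.1920)

p' = (1.3080, -2.2760, -0.1800)
q' = (-0.2964, -0.8815, -0.0456, 0.3646)
v' = (0.2600, 0.1720, -1.1920)
ω' = (-1.6120, 0.9416, 1.2021)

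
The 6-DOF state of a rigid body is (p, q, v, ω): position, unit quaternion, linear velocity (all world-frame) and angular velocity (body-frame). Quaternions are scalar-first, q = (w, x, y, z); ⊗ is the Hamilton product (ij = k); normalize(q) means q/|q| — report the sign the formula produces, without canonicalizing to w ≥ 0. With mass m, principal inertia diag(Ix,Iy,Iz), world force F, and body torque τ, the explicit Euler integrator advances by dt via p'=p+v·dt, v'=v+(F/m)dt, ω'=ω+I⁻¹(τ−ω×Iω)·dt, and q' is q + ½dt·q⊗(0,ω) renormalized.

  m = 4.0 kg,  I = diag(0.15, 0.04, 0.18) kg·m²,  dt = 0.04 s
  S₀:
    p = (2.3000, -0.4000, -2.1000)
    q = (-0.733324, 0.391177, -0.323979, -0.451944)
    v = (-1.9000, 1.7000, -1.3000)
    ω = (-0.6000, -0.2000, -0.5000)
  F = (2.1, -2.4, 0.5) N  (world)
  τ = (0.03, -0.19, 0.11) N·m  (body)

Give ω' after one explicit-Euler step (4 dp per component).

(τ − ω×Iω)/I = (0.1067, -4.5250, 0.6844)
ω' = ω + α·dt = (-0.5957, -0.3810, -0.4726)

ω' = (-0.5957, -0.3810, -0.4726)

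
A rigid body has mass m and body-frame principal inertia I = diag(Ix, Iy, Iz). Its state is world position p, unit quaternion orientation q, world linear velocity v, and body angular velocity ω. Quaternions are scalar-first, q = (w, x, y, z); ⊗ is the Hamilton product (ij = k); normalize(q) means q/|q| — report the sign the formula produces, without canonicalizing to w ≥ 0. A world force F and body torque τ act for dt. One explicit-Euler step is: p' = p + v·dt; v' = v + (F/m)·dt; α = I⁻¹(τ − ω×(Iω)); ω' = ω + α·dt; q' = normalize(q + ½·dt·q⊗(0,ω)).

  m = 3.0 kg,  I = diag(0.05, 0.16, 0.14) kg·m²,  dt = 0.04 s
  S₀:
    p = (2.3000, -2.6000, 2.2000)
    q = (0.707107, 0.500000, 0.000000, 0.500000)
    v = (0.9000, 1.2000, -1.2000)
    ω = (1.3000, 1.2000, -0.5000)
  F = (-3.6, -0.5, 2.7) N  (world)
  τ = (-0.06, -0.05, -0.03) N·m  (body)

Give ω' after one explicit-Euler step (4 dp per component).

ω' = (1.2424, 1.1729, -0.5576)

(τ − ω×Iω)/I = (-1.4400, -0.6781, -1.4400)
ω' = ω + α·dt = (1.2424, 1.1729, -0.5576)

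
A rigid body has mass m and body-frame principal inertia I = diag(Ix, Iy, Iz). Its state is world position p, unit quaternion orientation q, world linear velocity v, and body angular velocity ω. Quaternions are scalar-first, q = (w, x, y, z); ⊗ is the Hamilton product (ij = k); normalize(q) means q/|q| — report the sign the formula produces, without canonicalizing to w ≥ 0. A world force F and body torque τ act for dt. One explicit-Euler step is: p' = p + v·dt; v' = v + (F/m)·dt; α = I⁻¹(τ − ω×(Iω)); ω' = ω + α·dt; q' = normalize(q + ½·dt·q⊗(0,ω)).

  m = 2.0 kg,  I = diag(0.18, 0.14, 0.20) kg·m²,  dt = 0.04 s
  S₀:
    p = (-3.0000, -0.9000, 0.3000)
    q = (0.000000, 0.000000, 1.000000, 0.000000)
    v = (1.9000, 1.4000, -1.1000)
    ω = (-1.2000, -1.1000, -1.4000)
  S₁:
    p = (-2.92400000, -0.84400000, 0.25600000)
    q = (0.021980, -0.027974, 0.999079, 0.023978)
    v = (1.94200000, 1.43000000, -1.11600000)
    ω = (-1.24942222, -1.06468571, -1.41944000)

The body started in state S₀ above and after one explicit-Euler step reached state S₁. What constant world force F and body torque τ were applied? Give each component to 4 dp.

F = (2.1000, 1.5000, -0.8000)
τ = (-0.1300, 0.0900, -0.1500)

ω₁ − ω₀ = (-0.04942222, 0.03531429, -0.01944000)
ω₀×(Iω₀) = (0.0924, -0.0336, -0.0528)
τ = I·(Δω/dt) + ω₀×(Iω₀) = (-0.1300, 0.0900, -0.1500)
Δv = v₁−v₀ = (0.04200000, 0.03000000, -0.01600000)
m·(v₁−v₀)/dt = (2.1000, 1.5000, -0.8000)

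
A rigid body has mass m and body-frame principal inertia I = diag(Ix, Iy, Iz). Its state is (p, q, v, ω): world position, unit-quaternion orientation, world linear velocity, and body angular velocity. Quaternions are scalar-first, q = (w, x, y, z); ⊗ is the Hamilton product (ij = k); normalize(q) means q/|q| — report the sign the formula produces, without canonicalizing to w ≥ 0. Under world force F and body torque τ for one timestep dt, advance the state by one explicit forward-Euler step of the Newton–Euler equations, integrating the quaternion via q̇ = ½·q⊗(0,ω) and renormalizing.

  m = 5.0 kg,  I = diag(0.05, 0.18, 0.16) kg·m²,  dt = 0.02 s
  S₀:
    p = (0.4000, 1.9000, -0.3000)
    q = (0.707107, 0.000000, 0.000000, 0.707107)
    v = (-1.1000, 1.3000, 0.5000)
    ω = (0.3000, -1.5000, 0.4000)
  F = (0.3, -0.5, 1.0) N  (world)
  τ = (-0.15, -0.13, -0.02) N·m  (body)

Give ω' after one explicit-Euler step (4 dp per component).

ω' = (0.2352, -1.5130, 0.4048)

(τ − ω×Iω)/I = (-3.2400, -0.6489, 0.2406)
new body rate ω' = (0.2352, -1.5130, 0.4048)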